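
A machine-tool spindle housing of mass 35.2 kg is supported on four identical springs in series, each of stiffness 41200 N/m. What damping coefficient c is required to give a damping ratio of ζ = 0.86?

1040 N·s/m

Series springs: 1/k_eq = 4/41200, so k_eq = 41200/4 = 10300 N/m.
c_c = 2√(k_eq·m) = 2√(10300 × 35.2) = 1204 N·s/m.
c = ζ·c_c = 0.86 × 1204 = 1036 N·s/m.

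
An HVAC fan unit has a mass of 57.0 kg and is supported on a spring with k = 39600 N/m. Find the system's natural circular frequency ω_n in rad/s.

ω_n = √(k/m) = √(39600/57.0) = √694.7 = 26.36 rad/s.

26.4 rad/s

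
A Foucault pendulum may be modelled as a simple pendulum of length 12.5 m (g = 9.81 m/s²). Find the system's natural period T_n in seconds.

7.09 s

For a simple pendulum ω_n = √(g/L) = √(9.81/12.5) = √0.7848 = 0.8859 rad/s.
T_n = 2π/ω_n = 6.283/0.8859 = 7.093 s.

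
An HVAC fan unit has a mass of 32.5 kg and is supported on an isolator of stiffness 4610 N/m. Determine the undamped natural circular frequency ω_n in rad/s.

11.9 rad/s

ω_n = √(k/m) = √(4610/32.5) = √141.8 = 11.91 rad/s.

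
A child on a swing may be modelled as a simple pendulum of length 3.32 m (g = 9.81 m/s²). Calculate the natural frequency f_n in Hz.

For a simple pendulum ω_n = √(g/L) = √(9.81/3.32) = √2.955 = 1.719 rad/s.
f_n = ω_n/(2π) = 1.719/6.283 = 0.2736 Hz.

0.274 Hz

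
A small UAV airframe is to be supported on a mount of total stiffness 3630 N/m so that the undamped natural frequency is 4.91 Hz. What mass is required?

3.81 kg

ω_n = 2πf_n = 2π × 4.91 = 30.85 rad/s.
m = k/ω_n² = 3630/30.85² = 3630/951.7 = 3.814 kg.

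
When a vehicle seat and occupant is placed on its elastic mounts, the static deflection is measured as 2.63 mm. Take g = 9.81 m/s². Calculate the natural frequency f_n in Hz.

ω_n = √(g/δ_st) = √(9.81/0.00263) = √3730 = 61.07 rad/s.
f_n = ω_n/(2π) = 61.07/6.283 = 9.720 Hz.

9.72 Hz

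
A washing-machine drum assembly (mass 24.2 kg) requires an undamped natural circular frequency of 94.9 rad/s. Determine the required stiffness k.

218000 N/m

k = m·ω_n² = 24.2 × 94.90² = 24.2 × 9006 = 217900 N/m.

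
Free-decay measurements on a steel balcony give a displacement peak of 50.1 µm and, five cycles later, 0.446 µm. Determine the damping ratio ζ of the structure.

Logarithmic decrement δ = (1/n)·ln(x₀/x_n) = (1/5)·ln(50.1/0.446) = (1/5)·ln(112.3) = 0.9443.
ζ = δ/√(4π² + δ²) = 0.9443/√(39.48 + 0.892) = 0.9443/6.354 = 0.1486.

0.149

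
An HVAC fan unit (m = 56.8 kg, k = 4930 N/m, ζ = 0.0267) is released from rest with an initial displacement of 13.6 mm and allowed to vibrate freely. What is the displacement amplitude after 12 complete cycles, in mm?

1.82 mm

Logarithmic decrement δ = 2πζ/√(1 − ζ²) = 2π × 0.02670/√(1 − 0.000713) = 0.1678.
After n cycles, x_n/x₀ = e^(−nδ), so x_12 = 13.6 × e^(−12 × 0.1678) = 13.6 × 0.1335 = 1.815 mm.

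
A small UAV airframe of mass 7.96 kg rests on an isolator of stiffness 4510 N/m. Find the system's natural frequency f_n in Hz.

ω_n = √(k/m) = √(4510/7.96) = √566.6 = 23.80 rad/s.
f_n = ω_n/(2π) = 23.80/6.283 = 3.788 Hz.

3.79 Hz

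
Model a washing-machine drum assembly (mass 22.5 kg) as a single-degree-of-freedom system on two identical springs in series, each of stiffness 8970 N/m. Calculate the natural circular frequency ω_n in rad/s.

14.1 rad/s

Series springs: 1/k_eq = 2/8970, so k_eq = 8970/2 = 4485 N/m.
ω_n = √(k_eq/m) = √(4485/22.5) = √199.3 = 14.12 rad/s.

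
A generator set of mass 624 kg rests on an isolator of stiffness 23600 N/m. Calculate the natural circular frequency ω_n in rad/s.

6.15 rad/s

ω_n = √(k/m) = √(23600/624) = √37.82 = 6.150 rad/s.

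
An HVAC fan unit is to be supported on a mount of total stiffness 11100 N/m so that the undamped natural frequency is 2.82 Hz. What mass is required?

ω_n = 2πf_n = 2π × 2.82 = 17.72 rad/s.
m = k/ω_n² = 11100/17.72² = 11100/313.9 = 35.36 kg.

35.4 kg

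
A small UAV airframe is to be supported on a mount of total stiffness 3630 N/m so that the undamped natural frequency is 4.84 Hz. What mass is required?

ω_n = 2πf_n = 2π × 4.84 = 30.41 rad/s.
m = k/ω_n² = 3630/30.41² = 3630/924.8 = 3.925 kg.

3.93 kg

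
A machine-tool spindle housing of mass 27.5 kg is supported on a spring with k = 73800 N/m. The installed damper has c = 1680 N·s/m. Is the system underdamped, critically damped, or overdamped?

underdamped

c_c = 2√(k·m) = 2849 N·s/m; ζ = c/c_c = 1680/2849 = 0.590.
Since ζ < 1 the system is underdamped.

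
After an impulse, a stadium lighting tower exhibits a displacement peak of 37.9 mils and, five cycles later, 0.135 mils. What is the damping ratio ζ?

0.177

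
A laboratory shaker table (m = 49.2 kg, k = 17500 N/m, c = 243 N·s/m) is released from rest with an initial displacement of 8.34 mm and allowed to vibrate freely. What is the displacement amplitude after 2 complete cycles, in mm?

1.59 mm

ζ = c/(2√(km)) = 243/(2√(17500 × 49.2)) = 243/1856 = 0.1309.
Logarithmic decrement δ = 2πζ/√(1 − ζ²) = 2π × 0.1309/√(1 − 0.0171) = 0.8299.
After n cycles, x_n/x₀ = e^(−nδ), so x_2 = 8.34 × e^(−2 × 0.8299) = 8.34 × 0.1902 = 1.586 mm.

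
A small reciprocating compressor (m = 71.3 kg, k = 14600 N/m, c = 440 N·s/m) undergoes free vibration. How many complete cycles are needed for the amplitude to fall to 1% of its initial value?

ζ = c/(2√(km)) = 440/(2√(14600 × 71.3)) = 440/2041 = 0.2156.
Logarithmic decrement δ = 2πζ/√(1 − ζ²) = 2π × 0.2156/√(1 − 0.0465) = 1.387.
x_n/x₀ = e^(−nδ) ≤ 0.01; take ln: n ≥ ln(1/0.01)/δ = 4.605/1.387 = 3.319.
So 4 complete cycles are required.

4 cycles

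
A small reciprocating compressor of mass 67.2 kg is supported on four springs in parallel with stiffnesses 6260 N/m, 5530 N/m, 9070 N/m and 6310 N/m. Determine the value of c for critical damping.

2700 N·s/m

Parallel springs add: k_eq = 6260 + 5530 + 9070 + 6310 = 27170 N/m.
c_c = 2√(k_eq·m) = 2√(27170 × 67.2) = 2 × 1351 = 2702 N·s/m.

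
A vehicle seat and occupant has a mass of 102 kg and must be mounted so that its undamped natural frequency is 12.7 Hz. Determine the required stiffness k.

ω_n = 2πf_n = 2π × 12.7 = 79.80 rad/s.
k = m·ω_n² = 102 × 79.80² = 102 × 6367 = 649500 N/m.

649000 N/m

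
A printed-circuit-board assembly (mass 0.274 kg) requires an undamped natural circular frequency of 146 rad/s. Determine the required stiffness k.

5840 N/m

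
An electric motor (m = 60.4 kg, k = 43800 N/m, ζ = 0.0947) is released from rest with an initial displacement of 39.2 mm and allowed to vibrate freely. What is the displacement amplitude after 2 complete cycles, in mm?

Logarithmic decrement δ = 2πζ/√(1 − ζ²) = 2π × 0.09470/√(1 − 0.00897) = 0.5977.
After n cycles, x_n/x₀ = e^(−nδ), so x_2 = 39.2 × e^(−2 × 0.5977) = 39.2 × 0.3026 = 11.86 mm.

11.9 mm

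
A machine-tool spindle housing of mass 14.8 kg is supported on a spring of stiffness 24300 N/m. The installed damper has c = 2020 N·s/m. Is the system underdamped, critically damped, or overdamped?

c_c = 2√(k·m) = 1199 N·s/m; ζ = c/c_c = 2020/1199 = 1.68.
Since ζ > 1 the system is overdamped.

overdamped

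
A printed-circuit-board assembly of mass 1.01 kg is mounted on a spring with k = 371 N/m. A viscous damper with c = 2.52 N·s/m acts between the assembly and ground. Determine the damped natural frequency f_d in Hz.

ω_n = √(k/m) = √(371.0/1.01) = 19.17 rad/s.
Critical damping c_c = 2√(k·m) = 2√(371.0 × 1.01) = 38.71 N·s/m, so ζ = c/c_c = 2.52/38.71 = 0.06509.
ω_d = ω_n√(1 − ζ²) = 19.17 × √(1 − 0.00424) = 19.13 rad/s.
f_d = ω_d/(2π) = 3.044 Hz.

3.04 Hz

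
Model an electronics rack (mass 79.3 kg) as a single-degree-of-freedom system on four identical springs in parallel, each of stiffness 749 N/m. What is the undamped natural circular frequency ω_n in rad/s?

6.15 rad/s

Parallel springs add: k_eq = 4 × 749 = 2996 N/m.
ω_n = √(k_eq/m) = √(2996/79.3) = √37.78 = 6.147 rad/s.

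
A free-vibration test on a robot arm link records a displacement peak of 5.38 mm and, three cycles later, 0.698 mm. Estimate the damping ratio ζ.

0.108

Logarithmic decrement δ = (1/n)·ln(x₀/x_n) = (1/3)·ln(5.38/0.698) = (1/3)·ln(7.708) = 0.6807.
ζ = δ/√(4π² + δ²) = 0.6807/√(39.48 + 0.463) = 0.6807/6.320 = 0.1077.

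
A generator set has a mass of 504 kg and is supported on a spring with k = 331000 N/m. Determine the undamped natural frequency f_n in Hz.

4.08 Hz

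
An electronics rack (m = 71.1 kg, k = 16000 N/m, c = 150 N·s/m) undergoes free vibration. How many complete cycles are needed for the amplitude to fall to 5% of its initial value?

ζ = c/(2√(km)) = 150/(2√(16000 × 71.1)) = 150/2133 = 0.07032.
Logarithmic decrement δ = 2πζ/√(1 − ζ²) = 2π × 0.07032/√(1 − 0.00494) = 0.4429.
x_n/x₀ = e^(−nδ) ≤ 0.05; take ln: n ≥ ln(1/0.05)/δ = 2.996/0.4429 = 6.764.
So 7 complete cycles are required.

7 cycles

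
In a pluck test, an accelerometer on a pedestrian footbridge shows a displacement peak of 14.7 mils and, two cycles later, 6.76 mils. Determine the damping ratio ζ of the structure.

0.0617

Logarithmic decrement δ = (1/n)·ln(x₀/x_n) = (1/2)·ln(14.7/6.76) = (1/2)·ln(2.175) = 0.3884.
ζ = δ/√(4π² + δ²) = 0.3884/√(39.48 + 0.151) = 0.3884/6.295 = 0.06170.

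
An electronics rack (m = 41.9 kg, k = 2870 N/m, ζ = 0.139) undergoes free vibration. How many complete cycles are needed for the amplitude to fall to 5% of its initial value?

4 cycles

Logarithmic decrement δ = 2πζ/√(1 − ζ²) = 2π × 0.1390/√(1 − 0.0193) = 0.8819.
x_n/x₀ = e^(−nδ) ≤ 0.05; take ln: n ≥ ln(1/0.05)/δ = 2.996/0.8819 = 3.397.
So 4 complete cycles are required.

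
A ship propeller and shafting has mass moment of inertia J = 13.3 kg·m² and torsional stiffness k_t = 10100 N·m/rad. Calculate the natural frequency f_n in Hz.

ω_n = √(k_t/J) = √(10100/13.3) = √759.4 = 27.56 rad/s.
f_n = ω_n/(2π) = 27.56/6.283 = 4.386 Hz.

4.39 Hz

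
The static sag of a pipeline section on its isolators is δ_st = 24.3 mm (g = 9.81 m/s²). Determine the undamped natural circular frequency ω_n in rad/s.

ω_n = √(g/δ_st) = √(9.81/0.0243) = √403.7 = 20.09 rad/s.

20.1 rad/s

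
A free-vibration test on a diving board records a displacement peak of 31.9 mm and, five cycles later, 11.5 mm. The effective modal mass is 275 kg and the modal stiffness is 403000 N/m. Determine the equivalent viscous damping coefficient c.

Logarithmic decrement δ = (1/n)·ln(x₀/x_n) = (1/5)·ln(31.9/11.5) = (1/5)·ln(2.774) = 0.2041.
ζ = δ/√(4π² + δ²) = 0.2041/√(39.48 + 0.0416) = 0.2041/6.286 = 0.03246.
c = ζ · 2√(km) = 0.03246 × 2√(403000 × 275) = 0.03246 × 21050 = 683.4 N·s/m.

683 N·s/m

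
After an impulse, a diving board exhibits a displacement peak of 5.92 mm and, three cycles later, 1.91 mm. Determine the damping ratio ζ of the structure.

0.0599

Logarithmic decrement δ = (1/n)·ln(x₀/x_n) = (1/3)·ln(5.92/1.91) = (1/3)·ln(3.099) = 0.3771.
ζ = δ/√(4π² + δ²) = 0.3771/√(39.48 + 0.142) = 0.3771/6.294 = 0.05991.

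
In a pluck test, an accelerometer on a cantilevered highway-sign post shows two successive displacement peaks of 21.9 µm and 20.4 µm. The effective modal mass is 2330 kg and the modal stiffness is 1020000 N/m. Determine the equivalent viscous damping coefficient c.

1100 N·s/m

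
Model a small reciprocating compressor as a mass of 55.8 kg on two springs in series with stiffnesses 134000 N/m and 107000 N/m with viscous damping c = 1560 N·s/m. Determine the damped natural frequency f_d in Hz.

Series springs: 1/k_eq = 1/134000 + 1/107000 = 1.681×10^-5, so k_eq = 59490 N/m.
ω_n = √(k_eq/m) = √(59490/55.8) = 32.65 rad/s.
Critical damping c_c = 2√(k_eq·m) = 2√(59490 × 55.8) = 3644 N·s/m, so ζ = c/c_c = 1560/3644 = 0.4281.
ω_d = ω_n√(1 − ζ²) = 32.65 × √(1 − 0.183) = 29.51 rad/s.
f_d = ω_d/(2π) = 4.697 Hz.

4.70 Hz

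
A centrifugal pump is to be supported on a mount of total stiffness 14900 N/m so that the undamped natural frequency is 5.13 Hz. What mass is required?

ω_n = 2πf_n = 2π × 5.13 = 32.23 rad/s.
m = k/ω_n² = 14900/32.23² = 14900/1039 = 14.34 kg.

14.3 kg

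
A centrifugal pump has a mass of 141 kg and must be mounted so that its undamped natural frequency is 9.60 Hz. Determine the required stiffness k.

ω_n = 2πf_n = 2π × 9.60 = 60.32 rad/s.
k = m·ω_n² = 141 × 60.32² = 141 × 3638 = 513000 N/m.

513000 N/m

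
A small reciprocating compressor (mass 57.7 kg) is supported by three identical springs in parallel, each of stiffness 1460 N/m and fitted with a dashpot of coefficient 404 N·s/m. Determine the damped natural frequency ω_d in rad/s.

Parallel springs add: k_eq = 3 × 1460 = 4380 N/m.
ω_n = √(k_eq/m) = √(4380/57.7) = 8.713 rad/s.
Critical damping c_c = 2√(k_eq·m) = 2√(4380 × 57.7) = 1005 N·s/m, so ζ = c/c_c = 404/1005 = 0.4018.
ω_d = ω_n√(1 − ζ²) = 8.713 × √(1 − 0.161) = 7.978 rad/s.

7.98 rad/s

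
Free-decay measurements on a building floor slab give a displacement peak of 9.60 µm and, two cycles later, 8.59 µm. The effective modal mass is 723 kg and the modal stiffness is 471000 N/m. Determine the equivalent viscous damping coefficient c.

326 N·s/m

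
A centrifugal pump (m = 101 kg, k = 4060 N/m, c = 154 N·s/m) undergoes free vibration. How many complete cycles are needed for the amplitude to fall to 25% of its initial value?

2 cycles

ζ = c/(2√(km)) = 154/(2√(4060 × 101)) = 154/1281 = 0.1202.
Logarithmic decrement δ = 2πζ/√(1 − ζ²) = 2π × 0.1202/√(1 − 0.0145) = 0.7610.
x_n/x₀ = e^(−nδ) ≤ 0.25; take ln: n ≥ ln(1/0.25)/δ = 1.386/0.7610 = 1.822.
So 2 complete cycles are required.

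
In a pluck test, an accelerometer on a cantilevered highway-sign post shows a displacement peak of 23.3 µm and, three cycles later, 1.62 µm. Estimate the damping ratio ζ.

Logarithmic decrement δ = (1/n)·ln(x₀/x_n) = (1/3)·ln(23.3/1.62) = (1/3)·ln(14.38) = 0.8887.
ζ = δ/√(4π² + δ²) = 0.8887/√(39.48 + 0.790) = 0.8887/6.346 = 0.1400.

0.140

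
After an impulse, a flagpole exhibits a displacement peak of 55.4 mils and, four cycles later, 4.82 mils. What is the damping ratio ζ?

Logarithmic decrement δ = (1/n)·ln(x₀/x_n) = (1/4)·ln(55.4/4.82) = (1/4)·ln(11.49) = 0.6105.
ζ = δ/√(4π² + δ²) = 0.6105/√(39.48 + 0.373) = 0.6105/6.313 = 0.09670.

0.0967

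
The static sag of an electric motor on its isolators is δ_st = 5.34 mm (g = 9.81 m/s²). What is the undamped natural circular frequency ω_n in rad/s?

42.9 rad/s

ω_n = √(g/δ_st) = √(9.81/0.00534) = √1837 = 42.86 rad/s.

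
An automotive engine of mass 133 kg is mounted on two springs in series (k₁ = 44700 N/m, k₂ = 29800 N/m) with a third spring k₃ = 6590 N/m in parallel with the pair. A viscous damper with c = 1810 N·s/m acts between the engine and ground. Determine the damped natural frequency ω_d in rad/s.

11.7 rad/s

Series pair: k_s = k₁k₂/(k₁+k₂) = (44700)(29800)/(44700 + 29800) = 17880 N/m. In parallel with k₃: k_eq = 17880 + 6590 = 24470 N/m.
ω_n = √(k_eq/m) = √(24470/133) = 13.56 rad/s.
Critical damping c_c = 2√(k_eq·m) = 2√(24470 × 133) = 3608 N·s/m, so ζ = c/c_c = 1810/3608 = 0.5017.
ω_d = ω_n√(1 − ζ²) = 13.56 × √(1 − 0.252) = 11.73 rad/s.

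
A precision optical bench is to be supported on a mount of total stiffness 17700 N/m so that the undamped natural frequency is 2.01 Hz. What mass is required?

ω_n = 2πf_n = 2π × 2.01 = 12.63 rad/s.
m = k/ω_n² = 17700/12.63² = 17700/159.5 = 111.0 kg.

111 kg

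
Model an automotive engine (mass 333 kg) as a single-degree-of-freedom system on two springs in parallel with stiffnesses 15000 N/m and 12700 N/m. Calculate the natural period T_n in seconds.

0.689 s

Parallel springs add: k_eq = 15000 + 12700 = 27700 N/m.
ω_n = √(k_eq/m) = √(27700/333) = √83.18 = 9.120 rad/s.
T_n = 2π/ω_n = 6.283/9.120 = 0.6889 s.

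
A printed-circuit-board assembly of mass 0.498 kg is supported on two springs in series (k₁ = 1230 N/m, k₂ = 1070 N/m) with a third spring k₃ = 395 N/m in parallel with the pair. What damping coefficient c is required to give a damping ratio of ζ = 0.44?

19.3 N·s/m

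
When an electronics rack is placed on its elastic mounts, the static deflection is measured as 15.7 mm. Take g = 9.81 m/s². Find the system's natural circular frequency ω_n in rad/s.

25.0 rad/s

ω_n = √(g/δ_st) = √(9.81/0.0157) = √624.8 = 25.00 rad/s.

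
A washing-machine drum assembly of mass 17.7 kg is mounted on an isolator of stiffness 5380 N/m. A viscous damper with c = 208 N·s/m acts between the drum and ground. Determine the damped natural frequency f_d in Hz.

2.61 Hz

ω_n = √(k/m) = √(5380/17.7) = 17.43 rad/s.
Critical damping c_c = 2√(k·m) = 2√(5380 × 17.7) = 617.2 N·s/m, so ζ = c/c_c = 208/617.2 = 0.3370.
ω_d = ω_n√(1 − ζ²) = 17.43 × √(1 − 0.114) = 16.41 rad/s.
f_d = ω_d/(2π) = 2.612 Hz.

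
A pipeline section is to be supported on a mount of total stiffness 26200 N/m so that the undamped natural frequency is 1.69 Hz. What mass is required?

ω_n = 2πf_n = 2π × 1.69 = 10.62 rad/s.
m = k/ω_n² = 26200/10.62² = 26200/112.8 = 232.4 kg.

232 kg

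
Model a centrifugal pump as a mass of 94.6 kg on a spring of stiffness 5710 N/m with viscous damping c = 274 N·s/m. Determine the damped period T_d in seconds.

ω_n = √(k/m) = √(5710/94.6) = 7.769 rad/s.
Critical damping c_c = 2√(k·m) = 2√(5710 × 94.6) = 1470 N·s/m, so ζ = c/c_c = 274/1470 = 0.1864.
ω_d = ω_n√(1 − ζ²) = 7.769 × √(1 − 0.0347) = 7.633 rad/s.
T_d = 2π/ω_d = 0.8232 s.

0.823 s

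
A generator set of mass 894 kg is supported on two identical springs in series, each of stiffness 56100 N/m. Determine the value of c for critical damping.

Series springs: 1/k_eq = 2/56100, so k_eq = 56100/2 = 28050 N/m.
c_c = 2√(k_eq·m) = 2√(28050 × 894) = 2 × 5008 = 10020 N·s/m.

10000 N·s/m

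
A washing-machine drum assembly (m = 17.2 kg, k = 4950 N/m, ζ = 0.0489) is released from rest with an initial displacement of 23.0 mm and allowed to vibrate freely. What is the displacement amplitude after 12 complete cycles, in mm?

Logarithmic decrement δ = 2πζ/√(1 − ζ²) = 2π × 0.04890/√(1 − 0.00239) = 0.3076.
After n cycles, x_n/x₀ = e^(−nδ), so x_12 = 23.0 × e^(−12 × 0.3076) = 23.0 × 0.02494 = 0.5736 mm.

0.574 mm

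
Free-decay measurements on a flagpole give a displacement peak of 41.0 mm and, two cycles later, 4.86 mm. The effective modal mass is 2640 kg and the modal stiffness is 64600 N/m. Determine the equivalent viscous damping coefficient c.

4370 N·s/m

Logarithmic decrement δ = (1/n)·ln(x₀/x_n) = (1/2)·ln(41.0/4.86) = (1/2)·ln(8.436) = 1.066.
ζ = δ/√(4π² + δ²) = 1.066/√(39.48 + 1.14) = 1.066/6.373 = 0.1673.
c = ζ · 2√(km) = 0.1673 × 2√(64600 × 2640) = 0.1673 × 26120 = 4370 N·s/m.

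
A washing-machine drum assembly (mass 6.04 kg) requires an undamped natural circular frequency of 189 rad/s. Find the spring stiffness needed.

216000 N/m

k = m·ω_n² = 6.04 × 189.0² = 6.04 × 35720 = 215800 N/m.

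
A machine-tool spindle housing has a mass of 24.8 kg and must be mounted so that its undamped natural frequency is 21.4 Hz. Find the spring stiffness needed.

ω_n = 2πf_n = 2π × 21.4 = 134.5 rad/s.
k = m·ω_n² = 24.8 × 134.5² = 24.8 × 18080 = 448400 N/m.

448000 N/m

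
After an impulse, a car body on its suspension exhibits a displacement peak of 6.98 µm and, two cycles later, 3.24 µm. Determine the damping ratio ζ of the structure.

0.0610

Logarithmic decrement δ = (1/n)·ln(x₀/x_n) = (1/2)·ln(6.98/3.24) = (1/2)·ln(2.154) = 0.3837.
ζ = δ/√(4π² + δ²) = 0.3837/√(39.48 + 0.147) = 0.3837/6.295 = 0.06096.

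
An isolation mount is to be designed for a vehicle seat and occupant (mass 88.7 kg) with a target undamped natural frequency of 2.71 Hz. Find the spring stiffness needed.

25700 N/m

ω_n = 2πf_n = 2π × 2.71 = 17.03 rad/s.
k = m·ω_n² = 88.7 × 17.03² = 88.7 × 289.9 = 25720 N/m.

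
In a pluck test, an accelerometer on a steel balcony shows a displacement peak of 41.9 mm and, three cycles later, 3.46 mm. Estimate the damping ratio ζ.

0.131

Logarithmic decrement δ = (1/n)·ln(x₀/x_n) = (1/3)·ln(41.9/3.46) = (1/3)·ln(12.11) = 0.8313.
ζ = δ/√(4π² + δ²) = 0.8313/√(39.48 + 0.691) = 0.8313/6.338 = 0.1312.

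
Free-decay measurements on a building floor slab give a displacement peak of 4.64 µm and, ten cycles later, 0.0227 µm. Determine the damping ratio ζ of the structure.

0.0844

Logarithmic decrement δ = (1/n)·ln(x₀/x_n) = (1/10)·ln(4.64/0.0227) = (1/10)·ln(204.4) = 0.5320.
ζ = δ/√(4π² + δ²) = 0.5320/√(39.48 + 0.283) = 0.5320/6.306 = 0.08437.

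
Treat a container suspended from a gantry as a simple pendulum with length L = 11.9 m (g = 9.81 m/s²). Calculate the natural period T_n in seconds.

6.92 s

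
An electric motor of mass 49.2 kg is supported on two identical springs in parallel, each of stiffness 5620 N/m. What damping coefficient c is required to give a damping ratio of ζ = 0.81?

1200 N·s/m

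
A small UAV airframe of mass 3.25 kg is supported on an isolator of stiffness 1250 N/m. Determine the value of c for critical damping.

c_c = 2√(k·m) = 2√(1250 × 3.25) = 2 × 63.74 = 127.5 N·s/m.

127 N·s/m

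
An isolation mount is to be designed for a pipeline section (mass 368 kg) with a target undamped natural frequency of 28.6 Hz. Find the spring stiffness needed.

11900000 N/m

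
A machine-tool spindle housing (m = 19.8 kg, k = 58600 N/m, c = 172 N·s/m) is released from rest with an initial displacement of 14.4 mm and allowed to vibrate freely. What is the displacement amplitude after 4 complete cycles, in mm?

1.92 mm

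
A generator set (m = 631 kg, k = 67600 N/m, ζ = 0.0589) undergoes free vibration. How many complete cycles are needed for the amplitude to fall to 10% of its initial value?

Logarithmic decrement δ = 2πζ/√(1 − ζ²) = 2π × 0.05890/√(1 − 0.00347) = 0.3707.
x_n/x₀ = e^(−nδ) ≤ 0.1; take ln: n ≥ ln(1/0.1)/δ = 2.303/0.3707 = 6.211.
So 7 complete cycles are required.

7 cycles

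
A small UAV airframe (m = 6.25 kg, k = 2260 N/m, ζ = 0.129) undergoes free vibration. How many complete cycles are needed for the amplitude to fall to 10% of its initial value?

3 cycles

Logarithmic decrement δ = 2πζ/√(1 − ζ²) = 2π × 0.1290/√(1 − 0.0166) = 0.8174.
x_n/x₀ = e^(−nδ) ≤ 0.1; take ln: n ≥ ln(1/0.1)/δ = 2.303/0.8174 = 2.817.
So 3 complete cycles are required.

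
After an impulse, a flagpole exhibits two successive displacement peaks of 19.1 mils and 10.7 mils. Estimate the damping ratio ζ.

Logarithmic decrement δ = (1/n)·ln(x₀/x_n) = (1/1)·ln(19.1/10.7) = (1/1)·ln(1.785) = 0.5794.
ζ = δ/√(4π² + δ²) = 0.5794/√(39.48 + 0.336) = 0.5794/6.310 = 0.09183.

0.0918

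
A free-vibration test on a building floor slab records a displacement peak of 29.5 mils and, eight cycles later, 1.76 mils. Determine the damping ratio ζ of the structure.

Logarithmic decrement δ = (1/n)·ln(x₀/x_n) = (1/8)·ln(29.5/1.76) = (1/8)·ln(16.76) = 0.3524.
ζ = δ/√(4π² + δ²) = 0.3524/√(39.48 + 0.124) = 0.3524/6.293 = 0.05600.

0.0560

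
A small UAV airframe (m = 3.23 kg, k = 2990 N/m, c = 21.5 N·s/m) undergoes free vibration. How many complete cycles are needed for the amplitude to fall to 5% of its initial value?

5 cycles

ζ = c/(2√(km)) = 21.5/(2√(2990 × 3.23)) = 21.5/196.5 = 0.1094.
Logarithmic decrement δ = 2πζ/√(1 − ζ²) = 2π × 0.1094/√(1 − 0.0120) = 0.6915.
x_n/x₀ = e^(−nδ) ≤ 0.05; take ln: n ≥ ln(1/0.05)/δ = 2.996/0.6915 = 4.332.
So 5 complete cycles are required.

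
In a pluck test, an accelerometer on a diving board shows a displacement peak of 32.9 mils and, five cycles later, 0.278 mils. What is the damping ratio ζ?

0.150

Logarithmic decrement δ = (1/n)·ln(x₀/x_n) = (1/5)·ln(32.9/0.278) = (1/5)·ln(118.3) = 0.9547.
ζ = δ/√(4π² + δ²) = 0.9547/√(39.48 + 0.911) = 0.9547/6.355 = 0.1502.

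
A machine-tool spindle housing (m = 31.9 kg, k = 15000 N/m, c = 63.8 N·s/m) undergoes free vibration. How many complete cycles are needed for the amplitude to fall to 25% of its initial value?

5 cycles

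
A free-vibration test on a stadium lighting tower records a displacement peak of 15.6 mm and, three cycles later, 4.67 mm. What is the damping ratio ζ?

0.0639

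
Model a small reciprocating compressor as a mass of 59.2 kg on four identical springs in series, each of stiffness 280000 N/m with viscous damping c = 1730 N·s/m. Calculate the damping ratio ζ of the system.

0.425

Series springs: 1/k_eq = 4/280000, so k_eq = 280000/4 = 70000 N/m.
ω_n = √(k_eq/m) = √(70000/59.2) = 34.39 rad/s.
Critical damping c_c = 2√(k_eq·m) = 2√(70000 × 59.2) = 4071 N·s/m, so ζ = c/c_c = 1730/4071 = 0.4249.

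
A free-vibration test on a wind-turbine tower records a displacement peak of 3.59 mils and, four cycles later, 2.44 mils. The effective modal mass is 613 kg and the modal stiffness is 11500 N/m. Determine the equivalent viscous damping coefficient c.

81.6 N·s/m

Logarithmic decrement δ = (1/n)·ln(x₀/x_n) = (1/4)·ln(3.59/2.44) = (1/4)·ln(1.471) = 0.09654.
ζ = δ/√(4π² + δ²) = 0.09654/√(39.48 + 0.00932) = 0.09654/6.284 = 0.01536.
c = ζ · 2√(km) = 0.01536 × 2√(11500 × 613) = 0.01536 × 5310 = 81.58 N·s/m.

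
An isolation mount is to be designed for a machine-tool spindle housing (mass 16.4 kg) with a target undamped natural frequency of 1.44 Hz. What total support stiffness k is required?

1340 N/m

ω_n = 2πf_n = 2π × 1.44 = 9.048 rad/s.
k = m·ω_n² = 16.4 × 9.048² = 16.4 × 81.86 = 1343 N/m.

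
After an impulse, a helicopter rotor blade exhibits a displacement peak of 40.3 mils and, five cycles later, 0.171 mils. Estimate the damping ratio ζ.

0.171

Logarithmic decrement δ = (1/n)·ln(x₀/x_n) = (1/5)·ln(40.3/0.171) = (1/5)·ln(235.7) = 1.092.
ζ = δ/√(4π² + δ²) = 1.092/√(39.48 + 1.19) = 1.092/6.377 = 0.1713.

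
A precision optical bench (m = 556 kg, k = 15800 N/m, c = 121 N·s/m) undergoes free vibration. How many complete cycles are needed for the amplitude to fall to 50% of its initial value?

ζ = c/(2√(km)) = 121/(2√(15800 × 556)) = 121/5928 = 0.02041.
Logarithmic decrement δ = 2πζ/√(1 − ζ²) = 2π × 0.02041/√(1 − 0.000417) = 0.1283.
x_n/x₀ = e^(−nδ) ≤ 0.5; take ln: n ≥ ln(1/0.5)/δ = 0.6931/0.1283 = 5.403.
So 6 complete cycles are required.

6 cycles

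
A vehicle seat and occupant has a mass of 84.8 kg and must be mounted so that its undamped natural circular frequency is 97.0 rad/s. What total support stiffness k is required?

798000 N/m

k = m·ω_n² = 84.8 × 97.00² = 84.8 × 9409 = 797900 N/m.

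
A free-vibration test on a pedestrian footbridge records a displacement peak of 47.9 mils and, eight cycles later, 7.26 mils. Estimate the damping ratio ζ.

0.0375

Logarithmic decrement δ = (1/n)·ln(x₀/x_n) = (1/8)·ln(47.9/7.26) = (1/8)·ln(6.598) = 0.2358.
ζ = δ/√(4π² + δ²) = 0.2358/√(39.48 + 0.0556) = 0.2358/6.288 = 0.03751.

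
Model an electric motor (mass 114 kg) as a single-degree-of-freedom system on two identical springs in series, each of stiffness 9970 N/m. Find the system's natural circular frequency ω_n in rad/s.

Series springs: 1/k_eq = 2/9970, so k_eq = 9970/2 = 4985 N/m.
ω_n = √(k_eq/m) = √(4985/114) = √43.73 = 6.613 rad/s.

6.61 rad/s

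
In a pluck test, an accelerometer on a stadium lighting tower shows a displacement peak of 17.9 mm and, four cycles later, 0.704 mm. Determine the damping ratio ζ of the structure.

Logarithmic decrement δ = (1/n)·ln(x₀/x_n) = (1/4)·ln(17.9/0.704) = (1/4)·ln(25.43) = 0.8089.
ζ = δ/√(4π² + δ²) = 0.8089/√(39.48 + 0.654) = 0.8089/6.335 = 0.1277.

0.128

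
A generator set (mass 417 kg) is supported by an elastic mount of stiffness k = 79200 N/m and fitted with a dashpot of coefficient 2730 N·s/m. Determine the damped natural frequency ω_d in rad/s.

13.4 rad/s

ω_n = √(k/m) = √(79200/417) = 13.78 rad/s.
Critical damping c_c = 2√(k·m) = 2√(79200 × 417) = 11490 N·s/m, so ζ = c/c_c = 2730/11490 = 0.2375.
ω_d = ω_n√(1 − ζ²) = 13.78 × √(1 − 0.0564) = 13.39 rad/s.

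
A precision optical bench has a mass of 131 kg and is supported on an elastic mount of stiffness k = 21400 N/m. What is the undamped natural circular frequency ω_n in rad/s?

12.8 rad/s

ω_n = √(k/m) = √(21400/131) = √163.4 = 12.78 rad/s.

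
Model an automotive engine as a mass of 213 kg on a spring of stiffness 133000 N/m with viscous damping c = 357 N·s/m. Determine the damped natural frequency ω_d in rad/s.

ω_n = √(k/m) = √(133000/213) = 24.99 rad/s.
Critical damping c_c = 2√(k·m) = 2√(133000 × 213) = 10640 N·s/m, so ζ = c/c_c = 357/10640 = 0.03354.
ω_d = ω_n√(1 − ζ²) = 24.99 × √(1 − 0.00112) = 24.97 rad/s.

25.0 rad/s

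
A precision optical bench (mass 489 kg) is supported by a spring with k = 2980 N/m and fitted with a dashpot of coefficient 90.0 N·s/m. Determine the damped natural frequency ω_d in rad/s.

2.47 rad/s

ω_n = √(k/m) = √(2980/489) = 2.469 rad/s.
Critical damping c_c = 2√(k·m) = 2√(2980 × 489) = 2414 N·s/m, so ζ = c/c_c = 90.0/2414 = 0.03728.
ω_d = ω_n√(1 − ζ²) = 2.469 × √(1 − 0.00139) = 2.467 rad/s.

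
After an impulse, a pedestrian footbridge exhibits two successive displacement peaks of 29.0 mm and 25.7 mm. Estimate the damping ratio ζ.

0.0192

Logarithmic decrement δ = (1/n)·ln(x₀/x_n) = (1/1)·ln(29.0/25.7) = (1/1)·ln(1.128) = 0.1208.
ζ = δ/√(4π² + δ²) = 0.1208/√(39.48 + 0.0146) = 0.1208/6.284 = 0.01922.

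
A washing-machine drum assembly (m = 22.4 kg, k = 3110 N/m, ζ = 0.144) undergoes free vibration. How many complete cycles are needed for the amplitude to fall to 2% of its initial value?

5 cycles

Logarithmic decrement δ = 2πζ/√(1 − ζ²) = 2π × 0.1440/√(1 − 0.0207) = 0.9143.
x_n/x₀ = e^(−nδ) ≤ 0.02; take ln: n ≥ ln(1/0.02)/δ = 3.912/0.9143 = 4.279.
So 5 complete cycles are required.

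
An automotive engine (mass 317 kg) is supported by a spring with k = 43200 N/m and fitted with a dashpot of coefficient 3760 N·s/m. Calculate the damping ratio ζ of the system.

0.508

ω_n = √(k/m) = √(43200/317) = 11.67 rad/s.
Critical damping c_c = 2√(k·m) = 2√(43200 × 317) = 7401 N·s/m, so ζ = c/c_c = 3760/7401 = 0.5080.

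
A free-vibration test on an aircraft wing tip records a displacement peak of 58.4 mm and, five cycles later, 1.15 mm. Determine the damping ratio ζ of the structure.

0.124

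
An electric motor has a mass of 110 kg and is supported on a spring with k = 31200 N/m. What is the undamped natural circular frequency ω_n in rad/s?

ω_n = √(k/m) = √(31200/110) = √283.6 = 16.84 rad/s.

16.8 rad/s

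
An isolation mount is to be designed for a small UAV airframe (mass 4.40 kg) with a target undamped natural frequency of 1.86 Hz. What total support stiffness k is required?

601 N/m

ω_n = 2πf_n = 2π × 1.86 = 11.69 rad/s.
k = m·ω_n² = 4.40 × 11.69² = 4.40 × 136.6 = 600.9 N/m.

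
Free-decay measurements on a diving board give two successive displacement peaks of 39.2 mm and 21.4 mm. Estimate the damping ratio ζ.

Logarithmic decrement δ = (1/n)·ln(x₀/x_n) = (1/1)·ln(39.2/21.4) = (1/1)·ln(1.832) = 0.6053.
ζ = δ/√(4π² + δ²) = 0.6053/√(39.48 + 0.366) = 0.6053/6.312 = 0.09589.

0.0959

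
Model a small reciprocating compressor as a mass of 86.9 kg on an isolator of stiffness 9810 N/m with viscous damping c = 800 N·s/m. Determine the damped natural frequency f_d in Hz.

ω_n = √(k/m) = √(9810/86.9) = 10.62 rad/s.
Critical damping c_c = 2√(k·m) = 2√(9810 × 86.9) = 1847 N·s/m, so ζ = c/c_c = 800/1847 = 0.4332.
ω_d = ω_n√(1 − ζ²) = 10.62 × √(1 − 0.188) = 9.576 rad/s.
f_d = ω_d/(2π) = 1.524 Hz.

1.52 Hz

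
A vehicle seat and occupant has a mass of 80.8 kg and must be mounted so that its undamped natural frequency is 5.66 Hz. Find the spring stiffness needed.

102000 N/m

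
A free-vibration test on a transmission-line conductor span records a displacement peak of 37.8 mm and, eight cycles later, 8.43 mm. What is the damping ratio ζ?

Logarithmic decrement δ = (1/n)·ln(x₀/x_n) = (1/8)·ln(37.8/8.43) = (1/8)·ln(4.484) = 0.1876.
ζ = δ/√(4π² + δ²) = 0.1876/√(39.48 + 0.0352) = 0.1876/6.286 = 0.02984.

0.0298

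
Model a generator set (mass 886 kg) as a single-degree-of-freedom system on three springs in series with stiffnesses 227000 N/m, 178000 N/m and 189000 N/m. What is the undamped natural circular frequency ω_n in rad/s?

Series springs: 1/k_eq = 1/227000 + 1/178000 + 1/189000 = 1.531×10^-5, so k_eq = 65300 N/m.
ω_n = √(k_eq/m) = √(65300/886) = √73.70 = 8.585 rad/s.

8.58 rad/s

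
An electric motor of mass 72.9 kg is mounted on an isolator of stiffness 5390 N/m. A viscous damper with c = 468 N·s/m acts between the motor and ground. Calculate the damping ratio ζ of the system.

0.373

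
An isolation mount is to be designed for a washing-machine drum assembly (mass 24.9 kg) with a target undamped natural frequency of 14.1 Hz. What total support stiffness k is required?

ω_n = 2πf_n = 2π × 14.1 = 88.59 rad/s.
k = m·ω_n² = 24.9 × 88.59² = 24.9 × 7849 = 195400 N/m.

195000 N/m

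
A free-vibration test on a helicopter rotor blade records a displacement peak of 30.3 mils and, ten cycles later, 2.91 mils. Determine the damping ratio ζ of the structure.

0.0373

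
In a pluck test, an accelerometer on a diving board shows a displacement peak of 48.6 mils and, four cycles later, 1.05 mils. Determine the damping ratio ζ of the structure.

Logarithmic decrement δ = (1/n)·ln(x₀/x_n) = (1/4)·ln(48.6/1.05) = (1/4)·ln(46.29) = 0.9587.
ζ = δ/√(4π² + δ²) = 0.9587/√(39.48 + 0.919) = 0.9587/6.356 = 0.1508.

0.151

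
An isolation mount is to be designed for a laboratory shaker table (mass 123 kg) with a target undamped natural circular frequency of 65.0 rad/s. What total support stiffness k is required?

k = m·ω_n² = 123 × 65.00² = 123 × 4225 = 519700 N/m.

520000 N/m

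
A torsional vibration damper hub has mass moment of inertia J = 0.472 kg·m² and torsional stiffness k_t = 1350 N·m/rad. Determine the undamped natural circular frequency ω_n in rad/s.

53.5 rad/s

ω_n = √(k_t/J) = √(1350/0.472) = √2860 = 53.48 rad/s.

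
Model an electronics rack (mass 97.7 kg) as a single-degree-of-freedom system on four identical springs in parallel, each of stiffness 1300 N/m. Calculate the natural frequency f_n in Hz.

Parallel springs add: k_eq = 4 × 1300 = 5200 N/m.
ω_n = √(k_eq/m) = √(5200/97.7) = √53.22 = 7.295 rad/s.
f_n = ω_n/(2π) = 7.295/6.283 = 1.161 Hz.

1.16 Hz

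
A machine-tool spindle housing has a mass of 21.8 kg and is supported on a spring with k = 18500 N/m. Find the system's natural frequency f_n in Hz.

4.64 Hz

ω_n = √(k/m) = √(18500/21.8) = √848.6 = 29.13 rad/s.
f_n = ω_n/(2π) = 29.13/6.283 = 4.636 Hz.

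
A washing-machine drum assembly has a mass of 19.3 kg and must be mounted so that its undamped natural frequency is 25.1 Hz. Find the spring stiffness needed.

480000 N/m

ω_n = 2πf_n = 2π × 25.1 = 157.7 rad/s.
k = m·ω_n² = 19.3 × 157.7² = 19.3 × 24870 = 480000 N/m.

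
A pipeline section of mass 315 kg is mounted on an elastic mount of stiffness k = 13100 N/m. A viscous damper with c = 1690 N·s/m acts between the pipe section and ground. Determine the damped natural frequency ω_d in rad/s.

5.86 rad/s

ω_n = √(k/m) = √(13100/315) = 6.449 rad/s.
Critical damping c_c = 2√(k·m) = 2√(13100 × 315) = 4063 N·s/m, so ζ = c/c_c = 1690/4063 = 0.4160.
ω_d = ω_n√(1 − ζ²) = 6.449 × √(1 − 0.173) = 5.864 rad/s.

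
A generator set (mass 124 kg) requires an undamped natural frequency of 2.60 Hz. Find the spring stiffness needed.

33100 N/m

ω_n = 2πf_n = 2π × 2.60 = 16.34 rad/s.
k = m·ω_n² = 124 × 16.34² = 124 × 266.9 = 33090 N/m.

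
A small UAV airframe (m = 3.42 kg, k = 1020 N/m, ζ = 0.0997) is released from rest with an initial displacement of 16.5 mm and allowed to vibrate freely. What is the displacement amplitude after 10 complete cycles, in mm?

0.0304 mm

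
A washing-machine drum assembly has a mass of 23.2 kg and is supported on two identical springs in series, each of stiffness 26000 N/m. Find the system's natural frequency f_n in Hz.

Series springs: 1/k_eq = 2/26000, so k_eq = 26000/2 = 13000 N/m.
ω_n = √(k_eq/m) = √(13000/23.2) = √560.3 = 23.67 rad/s.
f_n = ω_n/(2π) = 23.67/6.283 = 3.767 Hz.

3.77 Hz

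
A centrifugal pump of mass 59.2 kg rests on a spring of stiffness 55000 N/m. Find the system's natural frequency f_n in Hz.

4.85 Hz

ω_n = √(k/m) = √(55000/59.2) = √929.1 = 30.48 rad/s.
f_n = ω_n/(2π) = 30.48/6.283 = 4.851 Hz.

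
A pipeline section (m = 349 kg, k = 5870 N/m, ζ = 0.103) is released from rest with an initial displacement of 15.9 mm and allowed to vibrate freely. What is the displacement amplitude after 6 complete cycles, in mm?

Logarithmic decrement δ = 2πζ/√(1 − ζ²) = 2π × 0.1030/√(1 − 0.0106) = 0.6506.
After n cycles, x_n/x₀ = e^(−nδ), so x_6 = 15.9 × e^(−6 × 0.6506) = 15.9 × 0.02017 = 0.3206 mm.

0.321 mm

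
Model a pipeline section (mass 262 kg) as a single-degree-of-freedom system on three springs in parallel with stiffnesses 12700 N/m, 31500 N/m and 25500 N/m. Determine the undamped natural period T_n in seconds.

0.385 s

Parallel springs add: k_eq = 12700 + 31500 + 25500 = 69700 N/m.
ω_n = √(k_eq/m) = √(69700/262) = √266.0 = 16.31 rad/s.
T_n = 2π/ω_n = 6.283/16.31 = 0.3852 s.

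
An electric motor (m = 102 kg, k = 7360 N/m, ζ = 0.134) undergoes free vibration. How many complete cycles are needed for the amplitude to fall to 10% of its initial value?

3 cycles

Logarithmic decrement δ = 2πζ/√(1 − ζ²) = 2π × 0.1340/√(1 − 0.0180) = 0.8496.
x_n/x₀ = e^(−nδ) ≤ 0.1; take ln: n ≥ ln(1/0.1)/δ = 2.303/0.8496 = 2.710.
So 3 complete cycles are required.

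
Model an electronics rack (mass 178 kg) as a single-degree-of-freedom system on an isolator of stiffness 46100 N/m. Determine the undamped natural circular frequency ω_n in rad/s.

ω_n = √(k/m) = √(46100/178) = √259.0 = 16.09 rad/s.

16.1 rad/s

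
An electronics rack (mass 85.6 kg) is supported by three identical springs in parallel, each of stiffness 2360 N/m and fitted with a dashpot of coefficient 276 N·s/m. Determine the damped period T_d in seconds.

Parallel springs add: k_eq = 3 × 2360 = 7080 N/m.
ω_n = √(k_eq/m) = √(7080/85.6) = 9.095 rad/s.
Critical damping c_c = 2√(k_eq·m) = 2√(7080 × 85.6) = 1557 N·s/m, so ζ = c/c_c = 276/1557 = 0.1773.
ω_d = ω_n√(1 − ζ²) = 9.095 × √(1 − 0.0314) = 8.950 rad/s.
T_d = 2π/ω_d = 0.7020 s.

0.702 s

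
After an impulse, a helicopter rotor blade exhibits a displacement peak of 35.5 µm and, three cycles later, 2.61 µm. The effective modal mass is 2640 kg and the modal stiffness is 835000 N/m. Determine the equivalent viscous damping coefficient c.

12900 N·s/m

Logarithmic decrement δ = (1/n)·ln(x₀/x_n) = (1/3)·ln(35.5/2.61) = (1/3)·ln(13.60) = 0.8701.
ζ = δ/√(4π² + δ²) = 0.8701/√(39.48 + 0.757) = 0.8701/6.343 = 0.1372.
c = ζ · 2√(km) = 0.1372 × 2√(835000 × 2640) = 0.1372 × 93900 = 12880 N·s/m.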